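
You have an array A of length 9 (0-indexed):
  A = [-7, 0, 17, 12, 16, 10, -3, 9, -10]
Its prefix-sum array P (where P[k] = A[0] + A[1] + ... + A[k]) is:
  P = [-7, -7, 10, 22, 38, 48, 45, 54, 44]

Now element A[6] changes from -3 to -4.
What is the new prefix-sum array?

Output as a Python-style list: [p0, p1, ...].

Change: A[6] -3 -> -4, delta = -1
P[k] for k < 6: unchanged (A[6] not included)
P[k] for k >= 6: shift by delta = -1
  P[0] = -7 + 0 = -7
  P[1] = -7 + 0 = -7
  P[2] = 10 + 0 = 10
  P[3] = 22 + 0 = 22
  P[4] = 38 + 0 = 38
  P[5] = 48 + 0 = 48
  P[6] = 45 + -1 = 44
  P[7] = 54 + -1 = 53
  P[8] = 44 + -1 = 43

Answer: [-7, -7, 10, 22, 38, 48, 44, 53, 43]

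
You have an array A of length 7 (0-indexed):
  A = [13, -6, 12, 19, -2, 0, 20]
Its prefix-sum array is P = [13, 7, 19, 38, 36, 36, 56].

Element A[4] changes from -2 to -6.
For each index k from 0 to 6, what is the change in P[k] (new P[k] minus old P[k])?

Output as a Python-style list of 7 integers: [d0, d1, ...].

Answer: [0, 0, 0, 0, -4, -4, -4]

Derivation:
Element change: A[4] -2 -> -6, delta = -4
For k < 4: P[k] unchanged, delta_P[k] = 0
For k >= 4: P[k] shifts by exactly -4
Delta array: [0, 0, 0, 0, -4, -4, -4]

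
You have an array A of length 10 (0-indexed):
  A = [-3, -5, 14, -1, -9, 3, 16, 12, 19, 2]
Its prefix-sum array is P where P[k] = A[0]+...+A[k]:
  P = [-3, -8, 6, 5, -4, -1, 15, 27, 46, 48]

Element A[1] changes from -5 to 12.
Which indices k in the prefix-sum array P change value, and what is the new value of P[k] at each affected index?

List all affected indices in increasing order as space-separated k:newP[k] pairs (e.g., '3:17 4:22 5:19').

P[k] = A[0] + ... + A[k]
P[k] includes A[1] iff k >= 1
Affected indices: 1, 2, ..., 9; delta = 17
  P[1]: -8 + 17 = 9
  P[2]: 6 + 17 = 23
  P[3]: 5 + 17 = 22
  P[4]: -4 + 17 = 13
  P[5]: -1 + 17 = 16
  P[6]: 15 + 17 = 32
  P[7]: 27 + 17 = 44
  P[8]: 46 + 17 = 63
  P[9]: 48 + 17 = 65

Answer: 1:9 2:23 3:22 4:13 5:16 6:32 7:44 8:63 9:65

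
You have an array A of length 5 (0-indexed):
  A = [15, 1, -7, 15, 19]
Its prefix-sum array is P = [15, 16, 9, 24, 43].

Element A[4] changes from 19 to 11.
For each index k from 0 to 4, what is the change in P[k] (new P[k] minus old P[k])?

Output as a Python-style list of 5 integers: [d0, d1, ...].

Answer: [0, 0, 0, 0, -8]

Derivation:
Element change: A[4] 19 -> 11, delta = -8
For k < 4: P[k] unchanged, delta_P[k] = 0
For k >= 4: P[k] shifts by exactly -8
Delta array: [0, 0, 0, 0, -8]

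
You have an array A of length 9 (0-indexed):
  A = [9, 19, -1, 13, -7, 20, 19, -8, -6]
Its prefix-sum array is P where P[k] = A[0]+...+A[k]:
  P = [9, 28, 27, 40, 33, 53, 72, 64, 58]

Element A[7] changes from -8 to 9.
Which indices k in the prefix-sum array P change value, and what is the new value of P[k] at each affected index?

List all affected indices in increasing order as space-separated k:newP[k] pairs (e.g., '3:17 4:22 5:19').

Answer: 7:81 8:75

Derivation:
P[k] = A[0] + ... + A[k]
P[k] includes A[7] iff k >= 7
Affected indices: 7, 8, ..., 8; delta = 17
  P[7]: 64 + 17 = 81
  P[8]: 58 + 17 = 75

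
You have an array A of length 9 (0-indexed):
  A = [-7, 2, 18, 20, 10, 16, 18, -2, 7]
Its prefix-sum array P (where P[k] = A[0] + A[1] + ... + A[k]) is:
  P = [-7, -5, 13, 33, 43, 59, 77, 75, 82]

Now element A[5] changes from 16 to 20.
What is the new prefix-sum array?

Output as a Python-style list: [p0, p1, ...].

Change: A[5] 16 -> 20, delta = 4
P[k] for k < 5: unchanged (A[5] not included)
P[k] for k >= 5: shift by delta = 4
  P[0] = -7 + 0 = -7
  P[1] = -5 + 0 = -5
  P[2] = 13 + 0 = 13
  P[3] = 33 + 0 = 33
  P[4] = 43 + 0 = 43
  P[5] = 59 + 4 = 63
  P[6] = 77 + 4 = 81
  P[7] = 75 + 4 = 79
  P[8] = 82 + 4 = 86

Answer: [-7, -5, 13, 33, 43, 63, 81, 79, 86]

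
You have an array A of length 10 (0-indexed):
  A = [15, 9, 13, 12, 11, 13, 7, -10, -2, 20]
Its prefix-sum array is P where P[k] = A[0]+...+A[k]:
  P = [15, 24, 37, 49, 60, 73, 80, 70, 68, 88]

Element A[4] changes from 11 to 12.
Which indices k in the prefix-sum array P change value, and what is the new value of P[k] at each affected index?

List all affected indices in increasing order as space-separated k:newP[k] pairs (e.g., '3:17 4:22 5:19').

P[k] = A[0] + ... + A[k]
P[k] includes A[4] iff k >= 4
Affected indices: 4, 5, ..., 9; delta = 1
  P[4]: 60 + 1 = 61
  P[5]: 73 + 1 = 74
  P[6]: 80 + 1 = 81
  P[7]: 70 + 1 = 71
  P[8]: 68 + 1 = 69
  P[9]: 88 + 1 = 89

Answer: 4:61 5:74 6:81 7:71 8:69 9:89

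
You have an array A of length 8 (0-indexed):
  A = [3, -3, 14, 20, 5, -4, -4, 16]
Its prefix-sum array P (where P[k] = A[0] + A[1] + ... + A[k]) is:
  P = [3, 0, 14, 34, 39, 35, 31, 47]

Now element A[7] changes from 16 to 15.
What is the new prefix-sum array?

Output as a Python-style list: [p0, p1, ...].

Change: A[7] 16 -> 15, delta = -1
P[k] for k < 7: unchanged (A[7] not included)
P[k] for k >= 7: shift by delta = -1
  P[0] = 3 + 0 = 3
  P[1] = 0 + 0 = 0
  P[2] = 14 + 0 = 14
  P[3] = 34 + 0 = 34
  P[4] = 39 + 0 = 39
  P[5] = 35 + 0 = 35
  P[6] = 31 + 0 = 31
  P[7] = 47 + -1 = 46

Answer: [3, 0, 14, 34, 39, 35, 31, 46]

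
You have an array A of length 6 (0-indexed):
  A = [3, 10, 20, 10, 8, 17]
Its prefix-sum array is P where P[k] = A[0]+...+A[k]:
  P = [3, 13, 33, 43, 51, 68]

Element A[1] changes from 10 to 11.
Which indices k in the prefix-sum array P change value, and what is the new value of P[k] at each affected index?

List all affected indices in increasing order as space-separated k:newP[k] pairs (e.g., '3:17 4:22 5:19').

P[k] = A[0] + ... + A[k]
P[k] includes A[1] iff k >= 1
Affected indices: 1, 2, ..., 5; delta = 1
  P[1]: 13 + 1 = 14
  P[2]: 33 + 1 = 34
  P[3]: 43 + 1 = 44
  P[4]: 51 + 1 = 52
  P[5]: 68 + 1 = 69

Answer: 1:14 2:34 3:44 4:52 5:69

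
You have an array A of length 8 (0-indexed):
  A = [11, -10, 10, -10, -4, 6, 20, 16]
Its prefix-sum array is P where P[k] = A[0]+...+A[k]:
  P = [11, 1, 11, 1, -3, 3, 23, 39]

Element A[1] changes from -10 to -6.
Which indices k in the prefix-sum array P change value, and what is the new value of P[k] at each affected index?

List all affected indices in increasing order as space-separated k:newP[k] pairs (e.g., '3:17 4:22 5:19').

P[k] = A[0] + ... + A[k]
P[k] includes A[1] iff k >= 1
Affected indices: 1, 2, ..., 7; delta = 4
  P[1]: 1 + 4 = 5
  P[2]: 11 + 4 = 15
  P[3]: 1 + 4 = 5
  P[4]: -3 + 4 = 1
  P[5]: 3 + 4 = 7
  P[6]: 23 + 4 = 27
  P[7]: 39 + 4 = 43

Answer: 1:5 2:15 3:5 4:1 5:7 6:27 7:43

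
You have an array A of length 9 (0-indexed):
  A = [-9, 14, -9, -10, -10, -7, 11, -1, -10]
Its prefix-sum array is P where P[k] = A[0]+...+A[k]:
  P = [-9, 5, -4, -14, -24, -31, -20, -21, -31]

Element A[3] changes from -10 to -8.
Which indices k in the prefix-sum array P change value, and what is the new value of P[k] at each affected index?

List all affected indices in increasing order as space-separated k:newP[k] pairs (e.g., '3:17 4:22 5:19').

Answer: 3:-12 4:-22 5:-29 6:-18 7:-19 8:-29

Derivation:
P[k] = A[0] + ... + A[k]
P[k] includes A[3] iff k >= 3
Affected indices: 3, 4, ..., 8; delta = 2
  P[3]: -14 + 2 = -12
  P[4]: -24 + 2 = -22
  P[5]: -31 + 2 = -29
  P[6]: -20 + 2 = -18
  P[7]: -21 + 2 = -19
  P[8]: -31 + 2 = -29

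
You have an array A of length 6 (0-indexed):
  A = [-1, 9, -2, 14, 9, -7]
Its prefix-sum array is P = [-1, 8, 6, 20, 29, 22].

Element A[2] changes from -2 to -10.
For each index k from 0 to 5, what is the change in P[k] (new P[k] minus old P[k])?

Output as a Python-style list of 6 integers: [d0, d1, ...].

Element change: A[2] -2 -> -10, delta = -8
For k < 2: P[k] unchanged, delta_P[k] = 0
For k >= 2: P[k] shifts by exactly -8
Delta array: [0, 0, -8, -8, -8, -8]

Answer: [0, 0, -8, -8, -8, -8]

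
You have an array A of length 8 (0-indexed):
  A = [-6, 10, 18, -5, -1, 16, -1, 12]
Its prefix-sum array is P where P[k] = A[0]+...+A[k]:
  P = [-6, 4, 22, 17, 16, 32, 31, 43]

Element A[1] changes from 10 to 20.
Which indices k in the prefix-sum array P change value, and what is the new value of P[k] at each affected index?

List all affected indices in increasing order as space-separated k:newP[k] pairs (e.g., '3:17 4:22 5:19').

Answer: 1:14 2:32 3:27 4:26 5:42 6:41 7:53

Derivation:
P[k] = A[0] + ... + A[k]
P[k] includes A[1] iff k >= 1
Affected indices: 1, 2, ..., 7; delta = 10
  P[1]: 4 + 10 = 14
  P[2]: 22 + 10 = 32
  P[3]: 17 + 10 = 27
  P[4]: 16 + 10 = 26
  P[5]: 32 + 10 = 42
  P[6]: 31 + 10 = 41
  P[7]: 43 + 10 = 53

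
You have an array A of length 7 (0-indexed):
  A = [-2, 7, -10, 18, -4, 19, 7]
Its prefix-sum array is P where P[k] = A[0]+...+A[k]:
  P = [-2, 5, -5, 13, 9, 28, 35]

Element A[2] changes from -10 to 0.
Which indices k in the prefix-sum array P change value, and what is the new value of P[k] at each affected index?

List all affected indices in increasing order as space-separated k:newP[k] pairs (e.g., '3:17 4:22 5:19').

Answer: 2:5 3:23 4:19 5:38 6:45

Derivation:
P[k] = A[0] + ... + A[k]
P[k] includes A[2] iff k >= 2
Affected indices: 2, 3, ..., 6; delta = 10
  P[2]: -5 + 10 = 5
  P[3]: 13 + 10 = 23
  P[4]: 9 + 10 = 19
  P[5]: 28 + 10 = 38
  P[6]: 35 + 10 = 45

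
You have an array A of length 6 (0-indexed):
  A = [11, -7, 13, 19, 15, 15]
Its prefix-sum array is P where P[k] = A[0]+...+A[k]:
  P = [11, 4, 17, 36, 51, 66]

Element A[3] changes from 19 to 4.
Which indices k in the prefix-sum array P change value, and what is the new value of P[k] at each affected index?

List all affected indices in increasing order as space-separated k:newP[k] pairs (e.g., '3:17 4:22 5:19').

Answer: 3:21 4:36 5:51

Derivation:
P[k] = A[0] + ... + A[k]
P[k] includes A[3] iff k >= 3
Affected indices: 3, 4, ..., 5; delta = -15
  P[3]: 36 + -15 = 21
  P[4]: 51 + -15 = 36
  P[5]: 66 + -15 = 51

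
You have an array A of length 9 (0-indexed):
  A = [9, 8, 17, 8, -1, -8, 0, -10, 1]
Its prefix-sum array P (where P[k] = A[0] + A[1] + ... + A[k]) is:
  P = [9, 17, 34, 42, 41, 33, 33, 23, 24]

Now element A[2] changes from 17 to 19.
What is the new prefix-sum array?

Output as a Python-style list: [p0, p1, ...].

Answer: [9, 17, 36, 44, 43, 35, 35, 25, 26]

Derivation:
Change: A[2] 17 -> 19, delta = 2
P[k] for k < 2: unchanged (A[2] not included)
P[k] for k >= 2: shift by delta = 2
  P[0] = 9 + 0 = 9
  P[1] = 17 + 0 = 17
  P[2] = 34 + 2 = 36
  P[3] = 42 + 2 = 44
  P[4] = 41 + 2 = 43
  P[5] = 33 + 2 = 35
  P[6] = 33 + 2 = 35
  P[7] = 23 + 2 = 25
  P[8] = 24 + 2 = 26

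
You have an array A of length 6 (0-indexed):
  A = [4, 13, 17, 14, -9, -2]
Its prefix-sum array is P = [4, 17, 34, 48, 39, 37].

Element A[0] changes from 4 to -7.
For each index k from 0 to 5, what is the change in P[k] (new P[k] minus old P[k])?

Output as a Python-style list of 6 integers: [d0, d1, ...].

Answer: [-11, -11, -11, -11, -11, -11]

Derivation:
Element change: A[0] 4 -> -7, delta = -11
For k < 0: P[k] unchanged, delta_P[k] = 0
For k >= 0: P[k] shifts by exactly -11
Delta array: [-11, -11, -11, -11, -11, -11]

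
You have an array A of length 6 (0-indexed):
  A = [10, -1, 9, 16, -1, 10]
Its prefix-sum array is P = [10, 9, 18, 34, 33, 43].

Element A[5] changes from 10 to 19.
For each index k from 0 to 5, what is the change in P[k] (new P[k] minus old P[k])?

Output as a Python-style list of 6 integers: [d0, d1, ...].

Element change: A[5] 10 -> 19, delta = 9
For k < 5: P[k] unchanged, delta_P[k] = 0
For k >= 5: P[k] shifts by exactly 9
Delta array: [0, 0, 0, 0, 0, 9]

Answer: [0, 0, 0, 0, 0, 9]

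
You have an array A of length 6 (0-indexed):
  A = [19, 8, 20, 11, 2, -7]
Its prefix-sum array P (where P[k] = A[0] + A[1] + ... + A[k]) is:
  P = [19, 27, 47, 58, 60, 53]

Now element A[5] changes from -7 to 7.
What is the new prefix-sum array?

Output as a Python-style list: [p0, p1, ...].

Answer: [19, 27, 47, 58, 60, 67]

Derivation:
Change: A[5] -7 -> 7, delta = 14
P[k] for k < 5: unchanged (A[5] not included)
P[k] for k >= 5: shift by delta = 14
  P[0] = 19 + 0 = 19
  P[1] = 27 + 0 = 27
  P[2] = 47 + 0 = 47
  P[3] = 58 + 0 = 58
  P[4] = 60 + 0 = 60
  P[5] = 53 + 14 = 67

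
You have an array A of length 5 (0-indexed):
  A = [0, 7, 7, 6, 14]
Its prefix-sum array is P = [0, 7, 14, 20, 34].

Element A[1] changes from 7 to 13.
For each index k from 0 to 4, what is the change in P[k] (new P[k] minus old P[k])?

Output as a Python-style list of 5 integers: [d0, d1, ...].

Element change: A[1] 7 -> 13, delta = 6
For k < 1: P[k] unchanged, delta_P[k] = 0
For k >= 1: P[k] shifts by exactly 6
Delta array: [0, 6, 6, 6, 6]

Answer: [0, 6, 6, 6, 6]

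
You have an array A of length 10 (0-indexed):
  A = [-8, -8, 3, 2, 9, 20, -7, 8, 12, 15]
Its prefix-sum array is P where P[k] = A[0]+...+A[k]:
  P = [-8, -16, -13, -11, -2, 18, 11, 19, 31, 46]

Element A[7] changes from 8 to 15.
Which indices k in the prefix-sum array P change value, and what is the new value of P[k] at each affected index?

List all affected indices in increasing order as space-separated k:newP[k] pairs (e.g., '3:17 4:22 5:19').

Answer: 7:26 8:38 9:53

Derivation:
P[k] = A[0] + ... + A[k]
P[k] includes A[7] iff k >= 7
Affected indices: 7, 8, ..., 9; delta = 7
  P[7]: 19 + 7 = 26
  P[8]: 31 + 7 = 38
  P[9]: 46 + 7 = 53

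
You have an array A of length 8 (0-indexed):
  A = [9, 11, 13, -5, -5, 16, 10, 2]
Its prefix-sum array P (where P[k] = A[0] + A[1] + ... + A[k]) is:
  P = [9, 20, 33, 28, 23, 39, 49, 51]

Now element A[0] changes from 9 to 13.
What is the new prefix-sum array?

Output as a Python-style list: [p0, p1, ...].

Answer: [13, 24, 37, 32, 27, 43, 53, 55]

Derivation:
Change: A[0] 9 -> 13, delta = 4
P[k] for k < 0: unchanged (A[0] not included)
P[k] for k >= 0: shift by delta = 4
  P[0] = 9 + 4 = 13
  P[1] = 20 + 4 = 24
  P[2] = 33 + 4 = 37
  P[3] = 28 + 4 = 32
  P[4] = 23 + 4 = 27
  P[5] = 39 + 4 = 43
  P[6] = 49 + 4 = 53
  P[7] = 51 + 4 = 55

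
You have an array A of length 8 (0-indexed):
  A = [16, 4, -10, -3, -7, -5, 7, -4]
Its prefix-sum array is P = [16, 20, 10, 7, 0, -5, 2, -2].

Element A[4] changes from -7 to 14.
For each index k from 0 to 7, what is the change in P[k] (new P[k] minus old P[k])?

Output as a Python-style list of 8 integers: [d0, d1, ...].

Element change: A[4] -7 -> 14, delta = 21
For k < 4: P[k] unchanged, delta_P[k] = 0
For k >= 4: P[k] shifts by exactly 21
Delta array: [0, 0, 0, 0, 21, 21, 21, 21]

Answer: [0, 0, 0, 0, 21, 21, 21, 21]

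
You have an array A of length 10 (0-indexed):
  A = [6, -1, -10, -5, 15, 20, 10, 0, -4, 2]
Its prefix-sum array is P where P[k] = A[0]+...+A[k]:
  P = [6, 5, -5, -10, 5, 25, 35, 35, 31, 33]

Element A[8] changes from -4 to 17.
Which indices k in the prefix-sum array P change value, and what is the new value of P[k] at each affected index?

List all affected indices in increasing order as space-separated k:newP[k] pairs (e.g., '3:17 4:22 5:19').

Answer: 8:52 9:54

Derivation:
P[k] = A[0] + ... + A[k]
P[k] includes A[8] iff k >= 8
Affected indices: 8, 9, ..., 9; delta = 21
  P[8]: 31 + 21 = 52
  P[9]: 33 + 21 = 54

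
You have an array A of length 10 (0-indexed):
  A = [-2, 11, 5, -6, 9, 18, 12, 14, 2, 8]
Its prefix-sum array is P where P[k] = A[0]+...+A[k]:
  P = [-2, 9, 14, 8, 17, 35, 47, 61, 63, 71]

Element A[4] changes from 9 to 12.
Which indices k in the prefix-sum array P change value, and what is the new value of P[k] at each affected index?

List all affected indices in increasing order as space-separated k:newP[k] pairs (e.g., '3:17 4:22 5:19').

P[k] = A[0] + ... + A[k]
P[k] includes A[4] iff k >= 4
Affected indices: 4, 5, ..., 9; delta = 3
  P[4]: 17 + 3 = 20
  P[5]: 35 + 3 = 38
  P[6]: 47 + 3 = 50
  P[7]: 61 + 3 = 64
  P[8]: 63 + 3 = 66
  P[9]: 71 + 3 = 74

Answer: 4:20 5:38 6:50 7:64 8:66 9:74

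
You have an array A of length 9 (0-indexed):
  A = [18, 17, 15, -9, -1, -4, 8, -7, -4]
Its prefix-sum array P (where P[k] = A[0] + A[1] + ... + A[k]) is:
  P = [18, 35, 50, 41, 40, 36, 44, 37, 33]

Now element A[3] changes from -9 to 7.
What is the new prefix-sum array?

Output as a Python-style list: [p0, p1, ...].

Change: A[3] -9 -> 7, delta = 16
P[k] for k < 3: unchanged (A[3] not included)
P[k] for k >= 3: shift by delta = 16
  P[0] = 18 + 0 = 18
  P[1] = 35 + 0 = 35
  P[2] = 50 + 0 = 50
  P[3] = 41 + 16 = 57
  P[4] = 40 + 16 = 56
  P[5] = 36 + 16 = 52
  P[6] = 44 + 16 = 60
  P[7] = 37 + 16 = 53
  P[8] = 33 + 16 = 49

Answer: [18, 35, 50, 57, 56, 52, 60, 53, 49]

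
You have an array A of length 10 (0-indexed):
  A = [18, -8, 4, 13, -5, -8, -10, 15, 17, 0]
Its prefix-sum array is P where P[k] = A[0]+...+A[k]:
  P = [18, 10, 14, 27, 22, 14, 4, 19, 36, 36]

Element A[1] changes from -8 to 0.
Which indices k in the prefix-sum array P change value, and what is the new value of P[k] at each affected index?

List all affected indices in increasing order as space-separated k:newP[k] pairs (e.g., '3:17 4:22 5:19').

Answer: 1:18 2:22 3:35 4:30 5:22 6:12 7:27 8:44 9:44

Derivation:
P[k] = A[0] + ... + A[k]
P[k] includes A[1] iff k >= 1
Affected indices: 1, 2, ..., 9; delta = 8
  P[1]: 10 + 8 = 18
  P[2]: 14 + 8 = 22
  P[3]: 27 + 8 = 35
  P[4]: 22 + 8 = 30
  P[5]: 14 + 8 = 22
  P[6]: 4 + 8 = 12
  P[7]: 19 + 8 = 27
  P[8]: 36 + 8 = 44
  P[9]: 36 + 8 = 44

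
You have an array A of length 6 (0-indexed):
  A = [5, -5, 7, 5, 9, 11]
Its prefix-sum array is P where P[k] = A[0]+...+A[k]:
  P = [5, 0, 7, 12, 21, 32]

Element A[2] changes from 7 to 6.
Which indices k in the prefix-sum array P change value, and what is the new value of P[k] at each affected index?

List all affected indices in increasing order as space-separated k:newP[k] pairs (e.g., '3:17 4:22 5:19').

Answer: 2:6 3:11 4:20 5:31

Derivation:
P[k] = A[0] + ... + A[k]
P[k] includes A[2] iff k >= 2
Affected indices: 2, 3, ..., 5; delta = -1
  P[2]: 7 + -1 = 6
  P[3]: 12 + -1 = 11
  P[4]: 21 + -1 = 20
  P[5]: 32 + -1 = 31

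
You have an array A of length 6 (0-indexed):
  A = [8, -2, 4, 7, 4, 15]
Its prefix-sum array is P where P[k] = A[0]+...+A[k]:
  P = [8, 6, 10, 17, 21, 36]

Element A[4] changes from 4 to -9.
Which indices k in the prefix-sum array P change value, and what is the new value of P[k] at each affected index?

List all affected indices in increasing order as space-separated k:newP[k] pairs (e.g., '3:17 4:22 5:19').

Answer: 4:8 5:23

Derivation:
P[k] = A[0] + ... + A[k]
P[k] includes A[4] iff k >= 4
Affected indices: 4, 5, ..., 5; delta = -13
  P[4]: 21 + -13 = 8
  P[5]: 36 + -13 = 23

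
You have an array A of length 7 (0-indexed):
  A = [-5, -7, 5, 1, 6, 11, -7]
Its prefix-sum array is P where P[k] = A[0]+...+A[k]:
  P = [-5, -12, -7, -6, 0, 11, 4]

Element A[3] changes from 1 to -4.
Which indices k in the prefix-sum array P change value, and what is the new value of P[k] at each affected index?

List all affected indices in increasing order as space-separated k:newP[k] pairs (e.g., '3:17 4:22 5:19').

P[k] = A[0] + ... + A[k]
P[k] includes A[3] iff k >= 3
Affected indices: 3, 4, ..., 6; delta = -5
  P[3]: -6 + -5 = -11
  P[4]: 0 + -5 = -5
  P[5]: 11 + -5 = 6
  P[6]: 4 + -5 = -1

Answer: 3:-11 4:-5 5:6 6:-1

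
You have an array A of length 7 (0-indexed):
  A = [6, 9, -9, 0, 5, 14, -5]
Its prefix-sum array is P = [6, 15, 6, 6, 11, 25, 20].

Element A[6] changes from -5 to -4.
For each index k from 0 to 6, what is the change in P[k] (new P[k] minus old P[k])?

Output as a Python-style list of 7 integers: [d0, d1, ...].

Answer: [0, 0, 0, 0, 0, 0, 1]

Derivation:
Element change: A[6] -5 -> -4, delta = 1
For k < 6: P[k] unchanged, delta_P[k] = 0
For k >= 6: P[k] shifts by exactly 1
Delta array: [0, 0, 0, 0, 0, 0, 1]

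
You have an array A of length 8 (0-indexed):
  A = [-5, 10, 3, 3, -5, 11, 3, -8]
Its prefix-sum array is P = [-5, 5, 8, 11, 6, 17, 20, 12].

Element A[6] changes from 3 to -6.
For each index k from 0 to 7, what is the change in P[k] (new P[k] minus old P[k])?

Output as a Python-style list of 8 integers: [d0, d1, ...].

Answer: [0, 0, 0, 0, 0, 0, -9, -9]

Derivation:
Element change: A[6] 3 -> -6, delta = -9
For k < 6: P[k] unchanged, delta_P[k] = 0
For k >= 6: P[k] shifts by exactly -9
Delta array: [0, 0, 0, 0, 0, 0, -9, -9]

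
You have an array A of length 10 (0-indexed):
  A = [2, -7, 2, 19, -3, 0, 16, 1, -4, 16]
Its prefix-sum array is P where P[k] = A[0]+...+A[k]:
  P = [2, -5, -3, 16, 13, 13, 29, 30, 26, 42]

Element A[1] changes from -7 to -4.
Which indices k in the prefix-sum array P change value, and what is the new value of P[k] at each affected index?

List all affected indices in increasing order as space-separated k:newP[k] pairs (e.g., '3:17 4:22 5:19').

Answer: 1:-2 2:0 3:19 4:16 5:16 6:32 7:33 8:29 9:45

Derivation:
P[k] = A[0] + ... + A[k]
P[k] includes A[1] iff k >= 1
Affected indices: 1, 2, ..., 9; delta = 3
  P[1]: -5 + 3 = -2
  P[2]: -3 + 3 = 0
  P[3]: 16 + 3 = 19
  P[4]: 13 + 3 = 16
  P[5]: 13 + 3 = 16
  P[6]: 29 + 3 = 32
  P[7]: 30 + 3 = 33
  P[8]: 26 + 3 = 29
  P[9]: 42 + 3 = 45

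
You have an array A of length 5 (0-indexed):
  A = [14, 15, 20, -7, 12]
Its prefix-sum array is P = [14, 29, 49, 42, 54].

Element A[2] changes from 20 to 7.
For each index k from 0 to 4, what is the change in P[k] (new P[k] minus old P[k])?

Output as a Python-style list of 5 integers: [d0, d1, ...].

Element change: A[2] 20 -> 7, delta = -13
For k < 2: P[k] unchanged, delta_P[k] = 0
For k >= 2: P[k] shifts by exactly -13
Delta array: [0, 0, -13, -13, -13]

Answer: [0, 0, -13, -13, -13]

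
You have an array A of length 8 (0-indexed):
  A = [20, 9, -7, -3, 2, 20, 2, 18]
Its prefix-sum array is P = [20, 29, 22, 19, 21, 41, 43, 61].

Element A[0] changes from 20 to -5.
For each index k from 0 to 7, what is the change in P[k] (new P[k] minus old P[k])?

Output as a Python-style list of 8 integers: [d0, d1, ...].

Answer: [-25, -25, -25, -25, -25, -25, -25, -25]

Derivation:
Element change: A[0] 20 -> -5, delta = -25
For k < 0: P[k] unchanged, delta_P[k] = 0
For k >= 0: P[k] shifts by exactly -25
Delta array: [-25, -25, -25, -25, -25, -25, -25, -25]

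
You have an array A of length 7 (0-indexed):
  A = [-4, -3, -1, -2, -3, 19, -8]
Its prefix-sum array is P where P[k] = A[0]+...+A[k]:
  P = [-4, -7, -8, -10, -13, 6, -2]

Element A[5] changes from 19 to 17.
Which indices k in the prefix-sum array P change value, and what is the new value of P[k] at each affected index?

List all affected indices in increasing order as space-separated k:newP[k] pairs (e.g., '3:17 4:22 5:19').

P[k] = A[0] + ... + A[k]
P[k] includes A[5] iff k >= 5
Affected indices: 5, 6, ..., 6; delta = -2
  P[5]: 6 + -2 = 4
  P[6]: -2 + -2 = -4

Answer: 5:4 6:-4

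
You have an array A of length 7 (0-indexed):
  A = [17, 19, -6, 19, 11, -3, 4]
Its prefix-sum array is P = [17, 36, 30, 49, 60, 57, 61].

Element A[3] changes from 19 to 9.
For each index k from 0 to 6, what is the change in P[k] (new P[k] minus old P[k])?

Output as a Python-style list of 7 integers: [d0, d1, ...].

Answer: [0, 0, 0, -10, -10, -10, -10]

Derivation:
Element change: A[3] 19 -> 9, delta = -10
For k < 3: P[k] unchanged, delta_P[k] = 0
For k >= 3: P[k] shifts by exactly -10
Delta array: [0, 0, 0, -10, -10, -10, -10]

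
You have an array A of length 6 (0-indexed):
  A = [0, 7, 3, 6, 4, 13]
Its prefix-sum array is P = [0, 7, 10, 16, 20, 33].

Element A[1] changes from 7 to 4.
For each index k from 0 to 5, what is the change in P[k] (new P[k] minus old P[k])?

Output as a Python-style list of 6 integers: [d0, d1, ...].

Element change: A[1] 7 -> 4, delta = -3
For k < 1: P[k] unchanged, delta_P[k] = 0
For k >= 1: P[k] shifts by exactly -3
Delta array: [0, -3, -3, -3, -3, -3]

Answer: [0, -3, -3, -3, -3, -3]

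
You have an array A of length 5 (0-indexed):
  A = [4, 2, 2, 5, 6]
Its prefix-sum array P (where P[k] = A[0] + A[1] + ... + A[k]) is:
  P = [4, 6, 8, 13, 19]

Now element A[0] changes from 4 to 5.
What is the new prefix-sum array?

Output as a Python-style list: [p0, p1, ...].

Change: A[0] 4 -> 5, delta = 1
P[k] for k < 0: unchanged (A[0] not included)
P[k] for k >= 0: shift by delta = 1
  P[0] = 4 + 1 = 5
  P[1] = 6 + 1 = 7
  P[2] = 8 + 1 = 9
  P[3] = 13 + 1 = 14
  P[4] = 19 + 1 = 20

Answer: [5, 7, 9, 14, 20]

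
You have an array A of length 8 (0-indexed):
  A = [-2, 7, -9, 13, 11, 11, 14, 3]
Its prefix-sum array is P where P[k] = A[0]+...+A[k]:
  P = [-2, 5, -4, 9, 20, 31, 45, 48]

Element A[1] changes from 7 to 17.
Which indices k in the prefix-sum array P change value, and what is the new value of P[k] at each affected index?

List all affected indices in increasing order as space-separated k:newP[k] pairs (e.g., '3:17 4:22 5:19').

Answer: 1:15 2:6 3:19 4:30 5:41 6:55 7:58

Derivation:
P[k] = A[0] + ... + A[k]
P[k] includes A[1] iff k >= 1
Affected indices: 1, 2, ..., 7; delta = 10
  P[1]: 5 + 10 = 15
  P[2]: -4 + 10 = 6
  P[3]: 9 + 10 = 19
  P[4]: 20 + 10 = 30
  P[5]: 31 + 10 = 41
  P[6]: 45 + 10 = 55
  P[7]: 48 + 10 = 58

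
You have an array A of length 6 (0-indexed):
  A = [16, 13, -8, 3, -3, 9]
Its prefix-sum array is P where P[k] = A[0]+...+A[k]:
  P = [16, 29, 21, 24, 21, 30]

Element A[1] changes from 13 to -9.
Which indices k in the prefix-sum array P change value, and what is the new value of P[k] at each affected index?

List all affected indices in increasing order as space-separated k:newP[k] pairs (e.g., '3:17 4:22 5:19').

P[k] = A[0] + ... + A[k]
P[k] includes A[1] iff k >= 1
Affected indices: 1, 2, ..., 5; delta = -22
  P[1]: 29 + -22 = 7
  P[2]: 21 + -22 = -1
  P[3]: 24 + -22 = 2
  P[4]: 21 + -22 = -1
  P[5]: 30 + -22 = 8

Answer: 1:7 2:-1 3:2 4:-1 5:8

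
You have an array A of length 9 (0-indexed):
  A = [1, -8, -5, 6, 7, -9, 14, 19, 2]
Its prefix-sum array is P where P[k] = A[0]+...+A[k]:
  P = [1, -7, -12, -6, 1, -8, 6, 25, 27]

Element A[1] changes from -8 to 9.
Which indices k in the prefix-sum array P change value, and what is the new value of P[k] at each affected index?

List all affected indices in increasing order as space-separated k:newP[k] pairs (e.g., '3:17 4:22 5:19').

P[k] = A[0] + ... + A[k]
P[k] includes A[1] iff k >= 1
Affected indices: 1, 2, ..., 8; delta = 17
  P[1]: -7 + 17 = 10
  P[2]: -12 + 17 = 5
  P[3]: -6 + 17 = 11
  P[4]: 1 + 17 = 18
  P[5]: -8 + 17 = 9
  P[6]: 6 + 17 = 23
  P[7]: 25 + 17 = 42
  P[8]: 27 + 17 = 44

Answer: 1:10 2:5 3:11 4:18 5:9 6:23 7:42 8:44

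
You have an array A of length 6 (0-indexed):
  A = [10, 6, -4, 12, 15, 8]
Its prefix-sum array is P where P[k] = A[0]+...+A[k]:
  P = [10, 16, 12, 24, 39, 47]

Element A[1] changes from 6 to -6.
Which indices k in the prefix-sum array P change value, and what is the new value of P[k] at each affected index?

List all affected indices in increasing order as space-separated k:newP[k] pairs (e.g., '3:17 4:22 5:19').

P[k] = A[0] + ... + A[k]
P[k] includes A[1] iff k >= 1
Affected indices: 1, 2, ..., 5; delta = -12
  P[1]: 16 + -12 = 4
  P[2]: 12 + -12 = 0
  P[3]: 24 + -12 = 12
  P[4]: 39 + -12 = 27
  P[5]: 47 + -12 = 35

Answer: 1:4 2:0 3:12 4:27 5:35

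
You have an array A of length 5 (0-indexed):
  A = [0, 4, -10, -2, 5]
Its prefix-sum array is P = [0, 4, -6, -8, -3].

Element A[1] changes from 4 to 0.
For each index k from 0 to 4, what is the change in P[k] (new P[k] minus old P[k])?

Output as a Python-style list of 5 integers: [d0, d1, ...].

Answer: [0, -4, -4, -4, -4]

Derivation:
Element change: A[1] 4 -> 0, delta = -4
For k < 1: P[k] unchanged, delta_P[k] = 0
For k >= 1: P[k] shifts by exactly -4
Delta array: [0, -4, -4, -4, -4]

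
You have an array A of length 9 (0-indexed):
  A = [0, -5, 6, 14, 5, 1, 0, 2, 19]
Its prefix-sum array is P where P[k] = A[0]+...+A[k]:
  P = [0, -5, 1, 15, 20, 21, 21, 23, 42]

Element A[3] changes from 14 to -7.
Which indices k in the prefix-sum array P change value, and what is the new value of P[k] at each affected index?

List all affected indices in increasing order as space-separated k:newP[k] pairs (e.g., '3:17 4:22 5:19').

P[k] = A[0] + ... + A[k]
P[k] includes A[3] iff k >= 3
Affected indices: 3, 4, ..., 8; delta = -21
  P[3]: 15 + -21 = -6
  P[4]: 20 + -21 = -1
  P[5]: 21 + -21 = 0
  P[6]: 21 + -21 = 0
  P[7]: 23 + -21 = 2
  P[8]: 42 + -21 = 21

Answer: 3:-6 4:-1 5:0 6:0 7:2 8:21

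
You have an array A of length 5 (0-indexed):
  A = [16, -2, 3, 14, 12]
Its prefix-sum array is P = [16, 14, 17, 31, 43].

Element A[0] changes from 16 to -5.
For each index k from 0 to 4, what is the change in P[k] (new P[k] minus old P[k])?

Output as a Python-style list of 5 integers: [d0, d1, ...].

Element change: A[0] 16 -> -5, delta = -21
For k < 0: P[k] unchanged, delta_P[k] = 0
For k >= 0: P[k] shifts by exactly -21
Delta array: [-21, -21, -21, -21, -21]

Answer: [-21, -21, -21, -21, -21]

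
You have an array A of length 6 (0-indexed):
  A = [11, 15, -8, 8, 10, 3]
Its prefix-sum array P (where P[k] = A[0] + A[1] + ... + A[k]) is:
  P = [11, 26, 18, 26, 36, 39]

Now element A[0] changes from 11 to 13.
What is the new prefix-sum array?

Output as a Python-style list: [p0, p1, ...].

Change: A[0] 11 -> 13, delta = 2
P[k] for k < 0: unchanged (A[0] not included)
P[k] for k >= 0: shift by delta = 2
  P[0] = 11 + 2 = 13
  P[1] = 26 + 2 = 28
  P[2] = 18 + 2 = 20
  P[3] = 26 + 2 = 28
  P[4] = 36 + 2 = 38
  P[5] = 39 + 2 = 41

Answer: [13, 28, 20, 28, 38, 41]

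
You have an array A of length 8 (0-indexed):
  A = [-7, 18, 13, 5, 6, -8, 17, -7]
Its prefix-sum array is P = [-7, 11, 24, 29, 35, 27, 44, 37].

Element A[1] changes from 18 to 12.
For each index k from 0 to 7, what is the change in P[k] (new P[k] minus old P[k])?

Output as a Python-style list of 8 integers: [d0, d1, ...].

Answer: [0, -6, -6, -6, -6, -6, -6, -6]

Derivation:
Element change: A[1] 18 -> 12, delta = -6
For k < 1: P[k] unchanged, delta_P[k] = 0
For k >= 1: P[k] shifts by exactly -6
Delta array: [0, -6, -6, -6, -6, -6, -6, -6]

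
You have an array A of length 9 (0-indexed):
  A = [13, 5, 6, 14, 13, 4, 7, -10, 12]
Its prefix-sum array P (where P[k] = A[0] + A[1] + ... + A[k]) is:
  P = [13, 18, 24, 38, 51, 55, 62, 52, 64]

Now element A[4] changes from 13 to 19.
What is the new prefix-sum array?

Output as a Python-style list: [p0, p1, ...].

Answer: [13, 18, 24, 38, 57, 61, 68, 58, 70]

Derivation:
Change: A[4] 13 -> 19, delta = 6
P[k] for k < 4: unchanged (A[4] not included)
P[k] for k >= 4: shift by delta = 6
  P[0] = 13 + 0 = 13
  P[1] = 18 + 0 = 18
  P[2] = 24 + 0 = 24
  P[3] = 38 + 0 = 38
  P[4] = 51 + 6 = 57
  P[5] = 55 + 6 = 61
  P[6] = 62 + 6 = 68
  P[7] = 52 + 6 = 58
  P[8] = 64 + 6 = 70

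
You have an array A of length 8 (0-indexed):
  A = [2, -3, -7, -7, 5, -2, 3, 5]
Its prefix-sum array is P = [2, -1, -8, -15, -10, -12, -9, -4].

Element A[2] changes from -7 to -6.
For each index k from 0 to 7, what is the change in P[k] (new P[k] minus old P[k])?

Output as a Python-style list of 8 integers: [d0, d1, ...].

Element change: A[2] -7 -> -6, delta = 1
For k < 2: P[k] unchanged, delta_P[k] = 0
For k >= 2: P[k] shifts by exactly 1
Delta array: [0, 0, 1, 1, 1, 1, 1, 1]

Answer: [0, 0, 1, 1, 1, 1, 1, 1]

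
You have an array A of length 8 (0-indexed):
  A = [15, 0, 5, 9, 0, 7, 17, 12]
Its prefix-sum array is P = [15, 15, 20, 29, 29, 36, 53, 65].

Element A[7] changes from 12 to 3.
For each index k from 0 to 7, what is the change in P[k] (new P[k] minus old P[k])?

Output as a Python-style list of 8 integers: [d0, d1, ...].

Answer: [0, 0, 0, 0, 0, 0, 0, -9]

Derivation:
Element change: A[7] 12 -> 3, delta = -9
For k < 7: P[k] unchanged, delta_P[k] = 0
For k >= 7: P[k] shifts by exactly -9
Delta array: [0, 0, 0, 0, 0, 0, 0, -9]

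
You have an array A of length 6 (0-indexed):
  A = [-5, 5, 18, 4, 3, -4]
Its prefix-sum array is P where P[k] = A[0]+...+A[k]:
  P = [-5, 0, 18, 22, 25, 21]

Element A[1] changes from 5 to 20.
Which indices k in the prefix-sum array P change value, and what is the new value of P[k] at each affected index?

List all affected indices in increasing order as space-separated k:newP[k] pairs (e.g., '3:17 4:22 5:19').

Answer: 1:15 2:33 3:37 4:40 5:36

Derivation:
P[k] = A[0] + ... + A[k]
P[k] includes A[1] iff k >= 1
Affected indices: 1, 2, ..., 5; delta = 15
  P[1]: 0 + 15 = 15
  P[2]: 18 + 15 = 33
  P[3]: 22 + 15 = 37
  P[4]: 25 + 15 = 40
  P[5]: 21 + 15 = 36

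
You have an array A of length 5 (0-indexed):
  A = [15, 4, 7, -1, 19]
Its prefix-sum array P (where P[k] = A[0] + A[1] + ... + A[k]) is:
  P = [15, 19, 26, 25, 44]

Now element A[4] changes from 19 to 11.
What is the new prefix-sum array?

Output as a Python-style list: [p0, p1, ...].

Answer: [15, 19, 26, 25, 36]

Derivation:
Change: A[4] 19 -> 11, delta = -8
P[k] for k < 4: unchanged (A[4] not included)
P[k] for k >= 4: shift by delta = -8
  P[0] = 15 + 0 = 15
  P[1] = 19 + 0 = 19
  P[2] = 26 + 0 = 26
  P[3] = 25 + 0 = 25
  P[4] = 44 + -8 = 36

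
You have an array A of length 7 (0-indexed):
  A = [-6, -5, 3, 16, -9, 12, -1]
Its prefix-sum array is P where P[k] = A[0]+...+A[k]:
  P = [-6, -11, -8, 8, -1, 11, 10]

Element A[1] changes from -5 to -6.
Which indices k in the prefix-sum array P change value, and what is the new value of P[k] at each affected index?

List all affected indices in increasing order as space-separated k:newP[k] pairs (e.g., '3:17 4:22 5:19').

P[k] = A[0] + ... + A[k]
P[k] includes A[1] iff k >= 1
Affected indices: 1, 2, ..., 6; delta = -1
  P[1]: -11 + -1 = -12
  P[2]: -8 + -1 = -9
  P[3]: 8 + -1 = 7
  P[4]: -1 + -1 = -2
  P[5]: 11 + -1 = 10
  P[6]: 10 + -1 = 9

Answer: 1:-12 2:-9 3:7 4:-2 5:10 6:9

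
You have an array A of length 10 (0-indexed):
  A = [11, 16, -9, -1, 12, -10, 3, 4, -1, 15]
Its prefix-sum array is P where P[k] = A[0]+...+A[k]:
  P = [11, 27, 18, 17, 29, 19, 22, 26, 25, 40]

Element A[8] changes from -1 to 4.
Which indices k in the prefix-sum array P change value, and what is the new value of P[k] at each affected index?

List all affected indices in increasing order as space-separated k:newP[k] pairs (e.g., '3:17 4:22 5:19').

P[k] = A[0] + ... + A[k]
P[k] includes A[8] iff k >= 8
Affected indices: 8, 9, ..., 9; delta = 5
  P[8]: 25 + 5 = 30
  P[9]: 40 + 5 = 45

Answer: 8:30 9:45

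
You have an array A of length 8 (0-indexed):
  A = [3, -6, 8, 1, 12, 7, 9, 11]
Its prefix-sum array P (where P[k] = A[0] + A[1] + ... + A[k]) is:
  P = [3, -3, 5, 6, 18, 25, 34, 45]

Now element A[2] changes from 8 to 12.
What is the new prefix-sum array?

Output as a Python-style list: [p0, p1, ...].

Change: A[2] 8 -> 12, delta = 4
P[k] for k < 2: unchanged (A[2] not included)
P[k] for k >= 2: shift by delta = 4
  P[0] = 3 + 0 = 3
  P[1] = -3 + 0 = -3
  P[2] = 5 + 4 = 9
  P[3] = 6 + 4 = 10
  P[4] = 18 + 4 = 22
  P[5] = 25 + 4 = 29
  P[6] = 34 + 4 = 38
  P[7] = 45 + 4 = 49

Answer: [3, -3, 9, 10, 22, 29, 38, 49]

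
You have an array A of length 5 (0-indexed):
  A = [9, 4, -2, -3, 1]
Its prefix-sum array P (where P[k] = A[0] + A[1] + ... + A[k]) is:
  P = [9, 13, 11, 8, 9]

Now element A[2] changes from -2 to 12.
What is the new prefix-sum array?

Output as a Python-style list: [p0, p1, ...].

Change: A[2] -2 -> 12, delta = 14
P[k] for k < 2: unchanged (A[2] not included)
P[k] for k >= 2: shift by delta = 14
  P[0] = 9 + 0 = 9
  P[1] = 13 + 0 = 13
  P[2] = 11 + 14 = 25
  P[3] = 8 + 14 = 22
  P[4] = 9 + 14 = 23

Answer: [9, 13, 25, 22, 23]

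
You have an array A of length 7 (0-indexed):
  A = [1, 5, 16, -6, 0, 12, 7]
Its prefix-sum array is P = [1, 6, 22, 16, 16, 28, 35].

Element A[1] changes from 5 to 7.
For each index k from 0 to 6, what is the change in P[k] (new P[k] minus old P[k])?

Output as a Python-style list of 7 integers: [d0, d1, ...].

Answer: [0, 2, 2, 2, 2, 2, 2]

Derivation:
Element change: A[1] 5 -> 7, delta = 2
For k < 1: P[k] unchanged, delta_P[k] = 0
For k >= 1: P[k] shifts by exactly 2
Delta array: [0, 2, 2, 2, 2, 2, 2]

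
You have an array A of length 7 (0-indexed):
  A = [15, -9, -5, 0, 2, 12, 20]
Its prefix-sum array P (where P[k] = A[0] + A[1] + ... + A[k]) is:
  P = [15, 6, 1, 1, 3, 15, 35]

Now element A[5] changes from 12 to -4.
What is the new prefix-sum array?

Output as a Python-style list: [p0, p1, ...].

Answer: [15, 6, 1, 1, 3, -1, 19]

Derivation:
Change: A[5] 12 -> -4, delta = -16
P[k] for k < 5: unchanged (A[5] not included)
P[k] for k >= 5: shift by delta = -16
  P[0] = 15 + 0 = 15
  P[1] = 6 + 0 = 6
  P[2] = 1 + 0 = 1
  P[3] = 1 + 0 = 1
  P[4] = 3 + 0 = 3
  P[5] = 15 + -16 = -1
  P[6] = 35 + -16 = 19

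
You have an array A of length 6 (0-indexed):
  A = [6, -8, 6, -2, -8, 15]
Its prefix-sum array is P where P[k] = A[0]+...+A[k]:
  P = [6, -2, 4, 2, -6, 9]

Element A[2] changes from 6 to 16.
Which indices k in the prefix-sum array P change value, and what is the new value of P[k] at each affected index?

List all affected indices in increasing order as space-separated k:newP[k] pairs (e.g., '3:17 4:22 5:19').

P[k] = A[0] + ... + A[k]
P[k] includes A[2] iff k >= 2
Affected indices: 2, 3, ..., 5; delta = 10
  P[2]: 4 + 10 = 14
  P[3]: 2 + 10 = 12
  P[4]: -6 + 10 = 4
  P[5]: 9 + 10 = 19

Answer: 2:14 3:12 4:4 5:19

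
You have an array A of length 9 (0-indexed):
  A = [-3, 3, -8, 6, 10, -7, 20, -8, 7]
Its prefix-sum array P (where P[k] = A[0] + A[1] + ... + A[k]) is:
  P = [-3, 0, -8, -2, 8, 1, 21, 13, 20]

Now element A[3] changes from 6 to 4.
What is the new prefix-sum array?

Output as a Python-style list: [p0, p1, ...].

Answer: [-3, 0, -8, -4, 6, -1, 19, 11, 18]

Derivation:
Change: A[3] 6 -> 4, delta = -2
P[k] for k < 3: unchanged (A[3] not included)
P[k] for k >= 3: shift by delta = -2
  P[0] = -3 + 0 = -3
  P[1] = 0 + 0 = 0
  P[2] = -8 + 0 = -8
  P[3] = -2 + -2 = -4
  P[4] = 8 + -2 = 6
  P[5] = 1 + -2 = -1
  P[6] = 21 + -2 = 19
  P[7] = 13 + -2 = 11
  P[8] = 20 + -2 = 18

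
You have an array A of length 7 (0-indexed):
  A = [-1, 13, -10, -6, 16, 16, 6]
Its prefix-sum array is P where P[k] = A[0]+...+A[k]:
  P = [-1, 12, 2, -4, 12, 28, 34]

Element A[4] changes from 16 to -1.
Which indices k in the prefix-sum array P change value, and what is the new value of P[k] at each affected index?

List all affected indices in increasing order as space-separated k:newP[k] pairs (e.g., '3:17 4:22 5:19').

Answer: 4:-5 5:11 6:17

Derivation:
P[k] = A[0] + ... + A[k]
P[k] includes A[4] iff k >= 4
Affected indices: 4, 5, ..., 6; delta = -17
  P[4]: 12 + -17 = -5
  P[5]: 28 + -17 = 11
  P[6]: 34 + -17 = 17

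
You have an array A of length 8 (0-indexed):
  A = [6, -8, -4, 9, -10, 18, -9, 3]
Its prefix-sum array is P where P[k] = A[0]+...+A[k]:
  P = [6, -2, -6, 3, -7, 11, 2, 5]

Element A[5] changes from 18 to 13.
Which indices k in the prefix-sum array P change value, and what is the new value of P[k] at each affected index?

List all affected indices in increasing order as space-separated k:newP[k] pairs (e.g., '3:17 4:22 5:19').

P[k] = A[0] + ... + A[k]
P[k] includes A[5] iff k >= 5
Affected indices: 5, 6, ..., 7; delta = -5
  P[5]: 11 + -5 = 6
  P[6]: 2 + -5 = -3
  P[7]: 5 + -5 = 0

Answer: 5:6 6:-3 7:0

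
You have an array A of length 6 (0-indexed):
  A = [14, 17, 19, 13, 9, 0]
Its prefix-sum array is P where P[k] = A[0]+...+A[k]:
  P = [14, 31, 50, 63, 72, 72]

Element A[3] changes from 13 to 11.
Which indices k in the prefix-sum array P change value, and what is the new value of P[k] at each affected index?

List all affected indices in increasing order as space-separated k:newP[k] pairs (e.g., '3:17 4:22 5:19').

P[k] = A[0] + ... + A[k]
P[k] includes A[3] iff k >= 3
Affected indices: 3, 4, ..., 5; delta = -2
  P[3]: 63 + -2 = 61
  P[4]: 72 + -2 = 70
  P[5]: 72 + -2 = 70

Answer: 3:61 4:70 5:70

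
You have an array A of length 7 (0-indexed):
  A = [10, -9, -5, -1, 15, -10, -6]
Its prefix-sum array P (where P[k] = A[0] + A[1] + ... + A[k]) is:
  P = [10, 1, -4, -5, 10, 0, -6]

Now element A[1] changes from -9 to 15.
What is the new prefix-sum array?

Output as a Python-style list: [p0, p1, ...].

Answer: [10, 25, 20, 19, 34, 24, 18]

Derivation:
Change: A[1] -9 -> 15, delta = 24
P[k] for k < 1: unchanged (A[1] not included)
P[k] for k >= 1: shift by delta = 24
  P[0] = 10 + 0 = 10
  P[1] = 1 + 24 = 25
  P[2] = -4 + 24 = 20
  P[3] = -5 + 24 = 19
  P[4] = 10 + 24 = 34
  P[5] = 0 + 24 = 24
  P[6] = -6 + 24 = 18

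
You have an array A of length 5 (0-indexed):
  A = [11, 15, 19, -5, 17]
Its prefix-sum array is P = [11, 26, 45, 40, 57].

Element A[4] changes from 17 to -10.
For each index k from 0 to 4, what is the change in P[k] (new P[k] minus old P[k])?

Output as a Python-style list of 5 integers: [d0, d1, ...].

Element change: A[4] 17 -> -10, delta = -27
For k < 4: P[k] unchanged, delta_P[k] = 0
For k >= 4: P[k] shifts by exactly -27
Delta array: [0, 0, 0, 0, -27]

Answer: [0, 0, 0, 0, -27]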